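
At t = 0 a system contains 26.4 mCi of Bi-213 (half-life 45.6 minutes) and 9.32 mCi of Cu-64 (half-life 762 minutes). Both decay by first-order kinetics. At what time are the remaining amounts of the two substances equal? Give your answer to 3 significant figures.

Set 26.4·(1/2)^(t/45.6) = 9.32·(1/2)^(t/762).
Taking log₂: log₂(26.4/9.32) = t·(1/45.6 − 1/762).
log₂(2.8326) = 1.5021; 1/45.6 − 1/762 = 0.020617.
t = 1.5021 / 0.020617 ≈ 72.857 minutes.

72.9 minutes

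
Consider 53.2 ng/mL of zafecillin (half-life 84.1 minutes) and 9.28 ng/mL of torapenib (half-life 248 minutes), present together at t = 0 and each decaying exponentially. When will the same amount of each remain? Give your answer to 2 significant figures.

320 minutes

Set 53.2·(1/2)^(t/84.1) = 9.28·(1/2)^(t/248).
Taking log₂: log₂(53.2/9.28) = t·(1/84.1 − 1/248).
log₂(5.7328) = 2.5192; 1/84.1 − 1/248 = 0.0078583.
t = 2.5192 / 0.0078583 ≈ 320.58 minutes.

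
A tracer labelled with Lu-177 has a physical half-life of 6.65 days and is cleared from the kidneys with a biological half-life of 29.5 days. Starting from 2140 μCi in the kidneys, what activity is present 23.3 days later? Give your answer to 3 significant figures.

109 μCi

1/t_eff = 1/t_phys + 1/t_biol = 1/6.65 + 1/29.5 = 0.18427 per day.
t_eff = 6.65 × 29.5 / (6.65 + 29.5) ≈ 5.4267 days.
Remaining = 2140 × (1/2)^(23.3/5.4267) = 2140 × (1/2)^4.2936 ≈ 109.12 μCi.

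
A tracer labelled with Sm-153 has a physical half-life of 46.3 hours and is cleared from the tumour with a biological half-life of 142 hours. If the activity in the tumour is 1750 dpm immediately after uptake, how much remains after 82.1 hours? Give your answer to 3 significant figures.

343 dpm

1/t_eff = 1/t_phys + 1/t_biol = 1/46.3 + 1/142 = 0.028641 per hour.
t_eff = 46.3 × 142 / (46.3 + 142) ≈ 34.916 hours.
Remaining = 1750 × (1/2)^(82.1/34.916) = 1750 × (1/2)^2.3514 ≈ 342.93 dpm.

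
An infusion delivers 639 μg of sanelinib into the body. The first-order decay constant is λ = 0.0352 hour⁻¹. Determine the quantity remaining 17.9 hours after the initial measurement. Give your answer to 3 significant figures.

t½ = ln 2 / λ = 0.69315 / 0.0352 ≈ 19.692 hours.
Number of half-lives: n = 17.9/19.692 ≈ 0.90901.
Remaining = 639 × (1/2)^0.90901 = 639 × 0.53255 ≈ 340.3 μg.

340 μg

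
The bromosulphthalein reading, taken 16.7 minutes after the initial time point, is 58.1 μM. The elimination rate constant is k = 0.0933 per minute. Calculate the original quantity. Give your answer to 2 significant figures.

t½ = ln 2 / k = 0.69315 / 0.0933 ≈ 7.4292 minutes.
Number of half-lives elapsed: n = 16.7/7.4292 ≈ 2.2479.
A₀ = A × 2^n = 58.1 × 2^2.2479 = 58.1 × 4.7498 ≈ 275.97 μM.

280 μM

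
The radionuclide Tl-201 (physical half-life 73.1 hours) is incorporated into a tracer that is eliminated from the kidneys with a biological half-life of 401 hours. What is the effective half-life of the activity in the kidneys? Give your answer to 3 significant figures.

1/t_eff = 1/t_phys + 1/t_biol = 1/73.1 + 1/401 = 0.016174 per hour.
t_eff = 73.1 × 401 / (73.1 + 401) ≈ 61.829 hours.

61.8 hours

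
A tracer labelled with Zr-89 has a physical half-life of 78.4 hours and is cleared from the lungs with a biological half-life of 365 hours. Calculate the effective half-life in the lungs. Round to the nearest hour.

1/t_eff = 1/t_phys + 1/t_biol = 1/78.4 + 1/365 = 0.015495 per hour.
t_eff = 78.4 × 365 / (78.4 + 365) ≈ 64.538 hours.

65 hours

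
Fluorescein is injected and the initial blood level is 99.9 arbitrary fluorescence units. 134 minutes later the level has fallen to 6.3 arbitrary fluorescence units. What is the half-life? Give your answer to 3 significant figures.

33.6 minutes

A/A₀ = 6.3/99.9 ≈ 0.063063.
n = log₂(15.857) ≈ 3.9871 half-lives elapsed in 134 minutes.
t½ = 134/3.9871 ≈ 33.609 minutes.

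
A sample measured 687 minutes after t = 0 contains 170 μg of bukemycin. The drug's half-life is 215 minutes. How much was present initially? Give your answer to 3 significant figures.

Number of half-lives elapsed: n = 687/215 ≈ 3.1953.
A₀ = A × 2^n = 170 × 2^3.1953 = 170 × 9.16 ≈ 1557.2 μg.

1560 μg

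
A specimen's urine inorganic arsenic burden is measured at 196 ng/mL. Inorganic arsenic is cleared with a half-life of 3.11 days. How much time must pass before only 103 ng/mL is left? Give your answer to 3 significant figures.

Fraction remaining = 103/196 ≈ 0.52551.
n = log₂(196/103) = ln(1.9029)/ln 2 ≈ 0.92821 half-lives.
t = n × t½ = 0.92821 × 3.11 ≈ 2.8867 days.

2.89 days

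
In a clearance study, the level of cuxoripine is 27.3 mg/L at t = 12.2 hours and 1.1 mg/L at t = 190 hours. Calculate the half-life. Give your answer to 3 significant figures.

38.4 hours

Over Δt = 190 − 12.2 = 177.8 hours, the level fell by a factor of 27.3/1.1 ≈ 24.818.
n = log₂(24.818) ≈ 4.6333 half-lives, so t½ = 177.8/4.6333 ≈ 38.374 hours.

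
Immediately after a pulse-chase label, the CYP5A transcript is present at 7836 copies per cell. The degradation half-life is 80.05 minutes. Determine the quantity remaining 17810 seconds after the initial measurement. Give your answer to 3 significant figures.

Convert the elapsed time: 17810 seconds = 296.833 minutes.
Number of half-lives: n = 296.833/80.05 ≈ 3.7081.
Remaining = 7836 × (1/2)^3.7081 = 7836 × 0.076516 ≈ 599.58 copies per cell.

600 copies per cell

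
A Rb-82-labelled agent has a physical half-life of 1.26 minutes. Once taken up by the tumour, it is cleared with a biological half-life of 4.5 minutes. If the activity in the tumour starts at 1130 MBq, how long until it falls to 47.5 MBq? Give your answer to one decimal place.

1/t_eff = 1/t_phys + 1/t_biol = 1/1.26 + 1/4.5 = 1.0159 per minute.
t_eff = 1.26 × 4.5 / (1.26 + 4.5) ≈ 0.98438 minutes.
n = log₂(1130/47.5) ≈ 4.5723; t = 4.5723 × 0.98438 ≈ 4.5008 minutes.

4.5 minutes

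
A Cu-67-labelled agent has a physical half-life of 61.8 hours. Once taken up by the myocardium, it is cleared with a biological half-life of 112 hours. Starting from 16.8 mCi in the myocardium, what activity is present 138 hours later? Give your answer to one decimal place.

1.5 mCi

1/t_eff = 1/t_phys + 1/t_biol = 1/61.8 + 1/112 = 0.02511 per hour.
t_eff = 61.8 × 112 / (61.8 + 112) ≈ 39.825 hours.
Remaining = 16.8 × (1/2)^(138/39.825) = 16.8 × (1/2)^3.4652 ≈ 1.5212 mCi.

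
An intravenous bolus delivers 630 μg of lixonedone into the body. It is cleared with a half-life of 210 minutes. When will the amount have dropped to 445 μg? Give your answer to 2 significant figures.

110 minutes

Fraction remaining = 445/630 ≈ 0.70635.
n = log₂(630/445) = ln(1.4157)/ln 2 ≈ 0.50155 half-lives.
t = n × t½ = 0.50155 × 210 ≈ 105.32 minutes.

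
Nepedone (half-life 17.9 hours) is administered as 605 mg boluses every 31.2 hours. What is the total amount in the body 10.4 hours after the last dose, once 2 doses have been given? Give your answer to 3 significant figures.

The 2 doses were given 41.6, 10.4 hours ago.
Total = 605·(1/2)^(41.6/17.9) + 605·(1/2)^(10.4/17.9)
      = 120.82 + 404.44 ≈ 525.27 mg.

525 mg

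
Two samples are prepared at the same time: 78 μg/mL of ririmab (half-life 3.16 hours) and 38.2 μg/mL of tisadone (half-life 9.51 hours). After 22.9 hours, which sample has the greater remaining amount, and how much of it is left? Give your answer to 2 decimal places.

tisadone, 7.20 μg/mL

ririmab: 78 × (1/2)^7.2468 ≈ 0.51355 μg/mL.
tisadone: 38.2 × (1/2)^2.408 ≈ 7.1976 μg/mL.
Tisadone has more remaining, at ≈ 7.1976 μg/mL.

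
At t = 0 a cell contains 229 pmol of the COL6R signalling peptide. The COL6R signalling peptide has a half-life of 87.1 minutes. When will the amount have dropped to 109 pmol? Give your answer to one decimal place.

93.3 minutes

Fraction remaining = 109/229 ≈ 0.47598.
n = log₂(229/109) = ln(2.1009)/ln 2 ≈ 1.071 half-lives.
t = n × t½ = 1.071 × 87.1 ≈ 93.286 minutes.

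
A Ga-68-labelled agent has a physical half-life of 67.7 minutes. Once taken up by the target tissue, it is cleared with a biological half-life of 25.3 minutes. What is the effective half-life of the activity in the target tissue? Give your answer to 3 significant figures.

18.4 minutes

1/t_eff = 1/t_phys + 1/t_biol = 1/67.7 + 1/25.3 = 0.054297 per minute.
t_eff = 67.7 × 25.3 / (67.7 + 25.3) ≈ 18.417 minutes.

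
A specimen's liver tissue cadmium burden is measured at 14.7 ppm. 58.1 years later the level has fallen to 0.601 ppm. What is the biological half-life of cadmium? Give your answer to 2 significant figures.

A/A₀ = 0.601/14.7 ≈ 0.040884.
n = log₂(24.459) ≈ 4.6123 half-lives elapsed in 58.1 years.
t½ = 58.1/4.6123 ≈ 12.597 years.

13 years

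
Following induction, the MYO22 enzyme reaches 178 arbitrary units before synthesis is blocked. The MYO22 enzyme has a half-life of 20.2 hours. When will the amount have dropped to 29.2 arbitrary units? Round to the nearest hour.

Fraction remaining = 29.2/178 ≈ 0.16404.
n = log₂(178/29.2) = ln(6.0959)/ln 2 ≈ 2.6078 half-lives.
t = n × t½ = 2.6078 × 20.2 ≈ 52.678 hours.

53 hours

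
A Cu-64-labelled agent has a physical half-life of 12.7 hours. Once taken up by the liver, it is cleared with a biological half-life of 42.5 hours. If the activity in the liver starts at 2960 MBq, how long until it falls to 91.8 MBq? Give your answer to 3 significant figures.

49.0 hours

1/t_eff = 1/t_phys + 1/t_biol = 1/12.7 + 1/42.5 = 0.10227 per hour.
t_eff = 12.7 × 42.5 / (12.7 + 42.5) ≈ 9.7781 hours.
n = log₂(2960/91.8) ≈ 5.011; t = 5.011 × 9.7781 ≈ 48.998 hours.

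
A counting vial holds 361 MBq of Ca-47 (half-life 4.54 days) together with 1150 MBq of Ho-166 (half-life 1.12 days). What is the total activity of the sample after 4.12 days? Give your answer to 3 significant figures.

282 MBq

Ca-47: 361 × (1/2)^(4.12/4.54) = 361 × (1/2)^0.90749 ≈ 192.45 MBq.
Ho-166: 1150 × (1/2)^(4.12/1.12) = 1150 × (1/2)^3.6786 ≈ 89.813 MBq.
Total = 192.45 + 89.813 ≈ 282.27 MBq.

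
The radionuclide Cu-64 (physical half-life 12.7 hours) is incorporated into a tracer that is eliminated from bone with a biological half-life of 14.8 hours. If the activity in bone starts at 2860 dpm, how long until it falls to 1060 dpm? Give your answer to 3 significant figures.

9.79 hours

1/t_eff = 1/t_phys + 1/t_biol = 1/12.7 + 1/14.8 = 0.14631 per hour.
t_eff = 12.7 × 14.8 / (12.7 + 14.8) ≈ 6.8349 hours.
n = log₂(2860/1060) ≈ 1.432; t = 1.432 × 6.8349 ≈ 9.7873 hours.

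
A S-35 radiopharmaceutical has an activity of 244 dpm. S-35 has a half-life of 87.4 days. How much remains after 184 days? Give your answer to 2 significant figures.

Number of half-lives: n = 184/87.4 ≈ 2.1053.
Remaining = 244 × (1/2)^2.1053 = 244 × 0.23241 ≈ 56.708 dpm.

57 dpm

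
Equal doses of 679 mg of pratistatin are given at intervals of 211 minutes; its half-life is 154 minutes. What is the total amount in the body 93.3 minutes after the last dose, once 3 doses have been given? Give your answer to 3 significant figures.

686 mg

The 3 doses were given 515.3, 304.3, 93.3 minutes ago.
Total = 679·(1/2)^(515.3/154) + 679·(1/2)^(304.3/154) + 679·(1/2)^(93.3/154)
      = 66.772 + 172.6 + 446.16 ≈ 685.53 mg.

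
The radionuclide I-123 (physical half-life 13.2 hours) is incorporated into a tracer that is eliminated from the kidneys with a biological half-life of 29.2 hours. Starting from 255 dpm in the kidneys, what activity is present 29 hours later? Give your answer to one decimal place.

1/t_eff = 1/t_phys + 1/t_biol = 1/13.2 + 1/29.2 = 0.11 per hour.
t_eff = 13.2 × 29.2 / (13.2 + 29.2) ≈ 9.0906 hours.
Remaining = 255 × (1/2)^(29/9.0906) = 255 × (1/2)^3.1901 ≈ 27.939 dpm.

27.9 dpm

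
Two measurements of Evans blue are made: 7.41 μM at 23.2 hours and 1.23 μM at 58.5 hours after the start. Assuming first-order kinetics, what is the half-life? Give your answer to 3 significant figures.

13.6 hours

Over Δt = 58.5 − 23.2 = 35.3 hours, the level fell by a factor of 7.41/1.23 ≈ 6.0244.
n = log₂(6.0244) ≈ 2.5908 half-lives, so t½ = 35.3/2.5908 ≈ 13.625 hours.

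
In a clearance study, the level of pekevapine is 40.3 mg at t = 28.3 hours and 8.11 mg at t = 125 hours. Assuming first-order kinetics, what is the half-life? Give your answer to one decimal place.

41.8 hours

Over Δt = 125 − 28.3 = 96.7 hours, the level fell by a factor of 40.3/8.11 ≈ 4.9692.
n = log₂(4.9692) ≈ 2.313 half-lives, so t½ = 96.7/2.313 ≈ 41.807 hours.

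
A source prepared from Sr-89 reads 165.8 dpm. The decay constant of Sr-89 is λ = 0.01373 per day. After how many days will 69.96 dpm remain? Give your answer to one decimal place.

62.8 days

t½ = ln 2 / λ = 0.69315 / 0.01373 ≈ 50.484 days.
Fraction remaining = 69.96/165.8 ≈ 0.42195.
n = log₂(165.8/69.96) = ln(2.3699)/ln 2 ≈ 1.2448 half-lives.
t = n × t½ = 1.2448 × 50.484 ≈ 62.845 days.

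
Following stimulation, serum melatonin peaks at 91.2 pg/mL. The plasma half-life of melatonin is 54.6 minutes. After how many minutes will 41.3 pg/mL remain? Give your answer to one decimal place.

Fraction remaining = 41.3/91.2 ≈ 0.45285.
n = log₂(91.2/41.3) = ln(2.2082)/ln 2 ≈ 1.1429 half-lives.
t = n × t½ = 1.1429 × 54.6 ≈ 62.402 minutes.

62.4 minutes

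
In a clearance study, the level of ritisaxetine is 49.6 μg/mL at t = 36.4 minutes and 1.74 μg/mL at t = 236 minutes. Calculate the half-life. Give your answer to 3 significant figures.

Over Δt = 236 − 36.4 = 199.6 minutes, the level fell by a factor of 49.6/1.74 ≈ 28.506.
n = log₂(28.506) ≈ 4.8332 half-lives, so t½ = 199.6/4.8332 ≈ 41.298 minutes.

41.3 minutes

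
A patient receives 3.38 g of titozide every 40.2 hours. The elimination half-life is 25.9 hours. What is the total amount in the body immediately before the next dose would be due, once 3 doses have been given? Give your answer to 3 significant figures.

1.68 g

The 3 doses were given 120.6, 80.4, 40.2 hours ago.
Total = 3.38·(1/2)^(120.6/25.9) + 3.38·(1/2)^(80.4/25.9) + 3.38·(1/2)^(40.2/25.9)
      = 0.13403 + 0.39305 + 1.1526 ≈ 1.6797 g.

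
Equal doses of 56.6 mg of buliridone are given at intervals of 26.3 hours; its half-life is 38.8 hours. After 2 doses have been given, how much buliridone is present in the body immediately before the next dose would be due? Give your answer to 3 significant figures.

57.5 mg

The 2 doses were given 52.6, 26.3 hours ago.
Total = 56.6·(1/2)^(52.6/38.8) + 56.6·(1/2)^(26.3/38.8)
      = 22.117 + 35.381 ≈ 57.497 mg.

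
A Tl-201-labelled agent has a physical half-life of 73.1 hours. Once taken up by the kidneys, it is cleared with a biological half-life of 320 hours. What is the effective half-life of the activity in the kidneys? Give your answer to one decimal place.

1/t_eff = 1/t_phys + 1/t_biol = 1/73.1 + 1/320 = 0.016805 per hour.
t_eff = 73.1 × 320 / (73.1 + 320) ≈ 59.506 hours.

59.5 hours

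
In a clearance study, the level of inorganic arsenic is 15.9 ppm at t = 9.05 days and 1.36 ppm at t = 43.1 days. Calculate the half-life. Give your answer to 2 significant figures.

Over Δt = 43.1 − 9.05 = 34.05 days, the level fell by a factor of 15.9/1.36 ≈ 11.691.
n = log₂(11.691) ≈ 3.5473 half-lives, so t½ = 34.05/3.5473 ≈ 9.5987 days.

9.6 days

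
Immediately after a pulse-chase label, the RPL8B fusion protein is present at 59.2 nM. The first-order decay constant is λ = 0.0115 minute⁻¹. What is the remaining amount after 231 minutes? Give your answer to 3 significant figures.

4.16 nM

t½ = ln 2 / λ = 0.69315 / 0.0115 ≈ 60.274 minutes.
Number of half-lives: n = 231/60.274 ≈ 3.8325.
Remaining = 59.2 × (1/2)^3.8325 = 59.2 × 0.070193 ≈ 4.1555 nM.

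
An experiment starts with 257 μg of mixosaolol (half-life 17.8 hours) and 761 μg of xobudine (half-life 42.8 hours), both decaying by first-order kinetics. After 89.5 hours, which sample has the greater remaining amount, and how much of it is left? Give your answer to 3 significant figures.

xobudine, 179 μg

mixosaolol: 257 × (1/2)^5.0281 ≈ 7.8764 μg.
xobudine: 761 × (1/2)^2.0911 ≈ 178.61 μg.
Xobudine has more remaining, at ≈ 178.61 μg.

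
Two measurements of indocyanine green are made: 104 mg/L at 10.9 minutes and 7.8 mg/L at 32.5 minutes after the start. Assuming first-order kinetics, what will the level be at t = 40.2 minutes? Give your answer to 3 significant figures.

3.10 mg/L

Over Δt = 32.5 − 10.9 = 21.6 minutes, the level fell by a factor of 104/7.8 ≈ 13.333.
n = log₂(13.333) ≈ 3.737 half-lives, so t½ = 21.6/3.737 ≈ 5.7801 minutes.
From t = 32.5 to t = 40.2: 7.8 × (1/2)^((40.2−32.5)/5.7801) ≈ 3.098 mg/L.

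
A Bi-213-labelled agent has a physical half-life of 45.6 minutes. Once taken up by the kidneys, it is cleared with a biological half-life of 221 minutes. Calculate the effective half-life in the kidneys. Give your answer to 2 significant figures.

38 minutes

1/t_eff = 1/t_phys + 1/t_biol = 1/45.6 + 1/221 = 0.026455 per minute.
t_eff = 45.6 × 221 / (45.6 + 221) ≈ 37.8 minutes.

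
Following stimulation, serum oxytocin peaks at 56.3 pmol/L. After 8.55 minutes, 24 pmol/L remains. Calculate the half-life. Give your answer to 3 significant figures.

A/A₀ = 24/56.3 ≈ 0.42629.
n = log₂(2.3458) ≈ 1.2301 half-lives elapsed in 8.55 minutes.
t½ = 8.55/1.2301 ≈ 6.9507 minutes.

6.95 minutes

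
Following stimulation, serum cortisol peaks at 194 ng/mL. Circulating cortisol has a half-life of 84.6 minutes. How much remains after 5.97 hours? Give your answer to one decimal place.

Convert the elapsed time: 5.97 hours = 358.2 minutes.
Number of half-lives: n = 358.2/84.6 ≈ 4.234.
Remaining = 194 × (1/2)^4.234 = 194 × 0.053141 ≈ 10.309 ng/mL.

10.3 ng/mL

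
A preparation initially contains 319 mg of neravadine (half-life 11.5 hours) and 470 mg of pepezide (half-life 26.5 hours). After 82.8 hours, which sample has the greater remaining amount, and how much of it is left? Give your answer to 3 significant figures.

pepezide, 53.9 mg

neravadine: 319 × (1/2)^7.2 ≈ 2.1696 mg.
pepezide: 470 × (1/2)^3.1245 ≈ 53.892 mg.
Pepezide has more remaining, at ≈ 53.892 mg.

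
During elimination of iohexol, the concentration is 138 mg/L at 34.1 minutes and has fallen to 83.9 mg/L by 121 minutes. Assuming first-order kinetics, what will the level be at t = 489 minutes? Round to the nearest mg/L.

10 mg/L

Over Δt = 121 − 34.1 = 86.9 minutes, the level fell by a factor of 138/83.9 ≈ 1.6448.
n = log₂(1.6448) ≈ 0.71793 half-lives, so t½ = 86.9/0.71793 ≈ 121.04 minutes.
From t = 121 to t = 489: 83.9 × (1/2)^((489−121)/121.04) ≈ 10.199 mg/L.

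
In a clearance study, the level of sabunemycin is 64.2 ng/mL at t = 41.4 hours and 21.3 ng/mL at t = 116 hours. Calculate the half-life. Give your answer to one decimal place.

Over Δt = 116 − 41.4 = 74.6 hours, the level fell by a factor of 64.2/21.3 ≈ 3.0141.
n = log₂(3.0141) ≈ 1.5917 half-lives, so t½ = 74.6/1.5917 ≈ 46.868 hours.

46.9 hours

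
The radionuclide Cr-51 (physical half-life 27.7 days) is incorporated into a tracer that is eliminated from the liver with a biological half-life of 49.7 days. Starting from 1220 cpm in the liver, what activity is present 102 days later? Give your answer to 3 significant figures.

1/t_eff = 1/t_phys + 1/t_biol = 1/27.7 + 1/49.7 = 0.056222 per day.
t_eff = 27.7 × 49.7 / (27.7 + 49.7) ≈ 17.787 days.
Remaining = 1220 × (1/2)^(102/17.787) = 1220 × (1/2)^5.7346 ≈ 22.912 cpm.

22.9 cpm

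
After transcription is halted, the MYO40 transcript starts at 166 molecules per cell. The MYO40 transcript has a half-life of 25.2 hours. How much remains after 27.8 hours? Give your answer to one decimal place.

Number of half-lives: n = 27.8/25.2 ≈ 1.1032.
Remaining = 166 × (1/2)^1.1032 = 166 × 0.46549 ≈ 77.272 molecules per cell.

77.3 molecules per cell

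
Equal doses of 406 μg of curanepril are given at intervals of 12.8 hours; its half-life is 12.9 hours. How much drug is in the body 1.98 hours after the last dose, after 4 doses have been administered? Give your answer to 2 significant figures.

690 μg

The 4 doses were given 40.38, 27.58, 14.78, 1.98 hours ago.
Total = 406·(1/2)^(40.38/12.9) + 406·(1/2)^(27.58/12.9) + 406·(1/2)^(14.78/12.9) + 406·(1/2)^(1.98/12.9)
      = 46.369 + 92.242 + 183.5 + 365.02 ≈ 687.13 μg.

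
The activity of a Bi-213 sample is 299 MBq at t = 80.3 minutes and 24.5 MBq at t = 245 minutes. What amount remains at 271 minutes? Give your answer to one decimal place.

Over Δt = 245 − 80.3 = 164.7 minutes, the level fell by a factor of 299/24.5 ≈ 12.204.
n = log₂(12.204) ≈ 3.6093 half-lives, so t½ = 164.7/3.6093 ≈ 45.632 minutes.
From t = 245 to t = 271: 24.5 × (1/2)^((271−245)/45.632) ≈ 16.506 MBq.

16.5 MBq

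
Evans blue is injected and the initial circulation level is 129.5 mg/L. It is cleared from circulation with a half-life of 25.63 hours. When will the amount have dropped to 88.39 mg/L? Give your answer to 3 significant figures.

14.1 hours

Fraction remaining = 88.39/129.5 ≈ 0.68255.
n = log₂(129.5/88.39) = ln(1.4651)/ln 2 ≈ 0.551 half-lives.
t = n × t½ = 0.551 × 25.63 ≈ 14.122 hours.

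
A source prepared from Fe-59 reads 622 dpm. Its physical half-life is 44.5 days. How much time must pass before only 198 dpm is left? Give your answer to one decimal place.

73.5 days

Fraction remaining = 198/622 ≈ 0.31833.
n = log₂(622/198) = ln(3.1414)/ln 2 ≈ 1.6514 half-lives.
t = n × t½ = 1.6514 × 44.5 ≈ 73.488 days.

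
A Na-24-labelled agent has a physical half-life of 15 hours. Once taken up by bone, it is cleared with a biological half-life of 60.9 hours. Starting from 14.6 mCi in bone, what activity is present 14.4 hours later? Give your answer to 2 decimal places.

6.37 mCi

1/t_eff = 1/t_phys + 1/t_biol = 1/15 + 1/60.9 = 0.083087 per hour.
t_eff = 15 × 60.9 / (15 + 60.9) ≈ 12.036 hours.
Remaining = 14.6 × (1/2)^(14.4/12.036) = 14.6 × (1/2)^1.1965 ≈ 6.3707 mCi.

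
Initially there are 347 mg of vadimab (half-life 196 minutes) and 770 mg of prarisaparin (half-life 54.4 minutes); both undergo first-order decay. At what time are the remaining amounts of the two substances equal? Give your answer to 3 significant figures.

86.6 minutes

Set 347·(1/2)^(t/196) = 770·(1/2)^(t/54.4).
Taking log₂: log₂(347/770) = t·(1/196 − 1/54.4).
log₂(0.45065) = -1.1499; 1/196 − 1/54.4 = -0.01328.
t = -1.1499 / -0.01328 ≈ 86.589 minutes.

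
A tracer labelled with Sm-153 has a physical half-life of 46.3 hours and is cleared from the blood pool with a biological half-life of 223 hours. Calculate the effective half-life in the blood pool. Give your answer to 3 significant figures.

1/t_eff = 1/t_phys + 1/t_biol = 1/46.3 + 1/223 = 0.026083 per hour.
t_eff = 46.3 × 223 / (46.3 + 223) ≈ 38.34 hours.

38.3 hours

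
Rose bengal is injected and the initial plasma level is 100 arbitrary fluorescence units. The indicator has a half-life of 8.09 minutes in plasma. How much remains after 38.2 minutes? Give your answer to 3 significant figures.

Number of half-lives: n = 38.2/8.09 ≈ 4.7219.
Remaining = 100 × (1/2)^4.7219 = 100 × 0.037894 ≈ 3.7894 arbitrary fluorescence units.

3.79 arbitrary fluorescence units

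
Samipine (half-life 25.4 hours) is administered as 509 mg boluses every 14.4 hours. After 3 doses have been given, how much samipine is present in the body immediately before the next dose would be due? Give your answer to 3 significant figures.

The 3 doses were given 43.2, 28.8, 14.4 hours ago.
Total = 509·(1/2)^(43.2/25.4) + 509·(1/2)^(28.8/25.4) + 509·(1/2)^(14.4/25.4)
      = 156.58 + 231.95 + 343.6 ≈ 732.13 mg.

732 mg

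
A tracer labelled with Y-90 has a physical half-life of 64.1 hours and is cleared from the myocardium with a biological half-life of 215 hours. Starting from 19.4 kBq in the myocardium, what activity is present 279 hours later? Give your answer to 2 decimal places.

1/t_eff = 1/t_phys + 1/t_biol = 1/64.1 + 1/215 = 0.020252 per hour.
t_eff = 64.1 × 215 / (64.1 + 215) ≈ 49.378 hours.
Remaining = 19.4 × (1/2)^(279/49.378) = 19.4 × (1/2)^5.6502 ≈ 0.38628 kBq.

0.39 kBq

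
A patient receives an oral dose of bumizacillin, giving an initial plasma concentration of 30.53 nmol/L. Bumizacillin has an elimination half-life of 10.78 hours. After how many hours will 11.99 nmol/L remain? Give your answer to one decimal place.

Fraction remaining = 11.99/30.53 ≈ 0.39273.
n = log₂(30.53/11.99) = ln(2.5463)/ln 2 ≈ 1.3484 half-lives.
t = n × t½ = 1.3484 × 10.78 ≈ 14.536 hours.

14.5 hours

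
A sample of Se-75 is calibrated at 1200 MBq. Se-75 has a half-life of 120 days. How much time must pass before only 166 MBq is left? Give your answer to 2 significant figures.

Fraction remaining = 166/1200 ≈ 0.13833.
n = log₂(1200/166) = ln(7.2289)/ln 2 ≈ 2.8538 half-lives.
t = n × t½ = 2.8538 × 120 ≈ 342.45 days.

340 days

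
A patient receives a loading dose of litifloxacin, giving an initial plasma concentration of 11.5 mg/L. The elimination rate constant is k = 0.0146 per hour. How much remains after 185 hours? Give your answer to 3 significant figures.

t½ = ln 2 / k = 0.69315 / 0.0146 ≈ 47.476 hours.
Number of half-lives: n = 185/47.476 ≈ 3.8967.
Remaining = 11.5 × (1/2)^3.8967 = 11.5 × 0.067138 ≈ 0.77209 mg/L.

0.772 mg/L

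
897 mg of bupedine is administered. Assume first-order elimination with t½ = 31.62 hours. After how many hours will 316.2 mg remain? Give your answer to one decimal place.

47.6 hours

Fraction remaining = 316.2/897 ≈ 0.35251.
n = log₂(897/316.2) = ln(2.8368)/ln 2 ≈ 1.5043 half-lives.
t = n × t½ = 1.5043 × 31.62 ≈ 47.565 hours.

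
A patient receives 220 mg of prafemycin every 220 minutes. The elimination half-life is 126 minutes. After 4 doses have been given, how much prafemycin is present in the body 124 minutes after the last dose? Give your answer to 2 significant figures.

The 4 doses were given 784, 564, 344, 124 minutes ago.
Total = 220·(1/2)^(784/126) + 220·(1/2)^(564/126) + 220·(1/2)^(344/126) + 220·(1/2)^(124/126)
      = 2.9468 + 9.8845 + 33.156 + 111.22 ≈ 157.2 mg.

160 mg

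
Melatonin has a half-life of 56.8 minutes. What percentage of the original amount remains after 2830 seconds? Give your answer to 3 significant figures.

56.2%

2830 seconds = 47.1667 minutes.
n = 47.1667/56.8 ≈ 0.8304 half-lives.
Fraction remaining = (1/2)^0.8304 ≈ 0.56237, i.e. 56.237%.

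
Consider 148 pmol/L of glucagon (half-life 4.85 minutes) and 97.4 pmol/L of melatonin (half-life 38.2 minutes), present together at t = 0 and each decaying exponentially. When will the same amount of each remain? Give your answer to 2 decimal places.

3.35 minutes

Set 148·(1/2)^(t/4.85) = 97.4·(1/2)^(t/38.2).
Taking log₂: log₂(148/97.4) = t·(1/4.85 − 1/38.2).
log₂(1.5195) = 0.6036; 1/4.85 − 1/38.2 = 0.18001.
t = 0.6036 / 0.18001 ≈ 3.3532 minutes.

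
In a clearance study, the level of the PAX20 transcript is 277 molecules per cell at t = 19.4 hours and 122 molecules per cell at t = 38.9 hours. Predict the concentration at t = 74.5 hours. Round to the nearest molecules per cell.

27 molecules per cell

Over Δt = 38.9 − 19.4 = 19.5 hours, the level fell by a factor of 277/122 ≈ 2.2705.
n = log₂(2.2705) ≈ 1.183 half-lives, so t½ = 19.5/1.183 ≈ 16.483 hours.
From t = 38.9 to t = 74.5: 122 × (1/2)^((74.5−38.9)/16.483) ≈ 27.303 molecules per cell.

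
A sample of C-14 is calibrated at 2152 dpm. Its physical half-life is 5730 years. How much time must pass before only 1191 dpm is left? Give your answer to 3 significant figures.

4890 years

Fraction remaining = 1191/2152 ≈ 0.55344.
n = log₂(2152/1191) = ln(1.8069)/ln 2 ≈ 0.8535 half-lives.
t = n × t½ = 0.8535 × 5730 ≈ 4890.6 years.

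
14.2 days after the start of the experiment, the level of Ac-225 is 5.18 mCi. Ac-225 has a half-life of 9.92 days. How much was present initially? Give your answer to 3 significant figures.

14.0 mCi

Number of half-lives elapsed: n = 14.2/9.92 ≈ 1.4315.
A₀ = A × 2^n = 5.18 × 2^1.4315 = 5.18 × 2.6972 ≈ 13.971 mCi.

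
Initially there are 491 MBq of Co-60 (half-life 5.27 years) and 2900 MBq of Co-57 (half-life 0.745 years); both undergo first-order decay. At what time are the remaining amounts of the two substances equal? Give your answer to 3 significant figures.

2.22 years

Set 491·(1/2)^(t/5.27) = 2900·(1/2)^(t/0.745).
Taking log₂: log₂(491/2900) = t·(1/5.27 − 1/0.745).
log₂(0.16931) = -2.5623; 1/5.27 − 1/0.745 = -1.1525.
t = -2.5623 / -1.1525 ≈ 2.2232 years.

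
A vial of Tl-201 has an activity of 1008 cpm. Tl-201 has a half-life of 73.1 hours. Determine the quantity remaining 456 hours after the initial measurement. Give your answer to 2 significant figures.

Number of half-lives: n = 456/73.1 ≈ 6.238.
Remaining = 1008 × (1/2)^6.238 = 1008 × 0.013248 ≈ 13.354 cpm.

13 cpm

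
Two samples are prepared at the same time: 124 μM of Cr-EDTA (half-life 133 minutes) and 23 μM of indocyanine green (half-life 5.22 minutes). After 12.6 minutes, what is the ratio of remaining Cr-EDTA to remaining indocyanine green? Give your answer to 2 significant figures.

27

Cr-EDTA: 124 × (1/2)^(12.6/133) = 124 × (1/2)^0.094737 ≈ 116.12 μM.
indocyanine green: 23 × (1/2)^(12.6/5.22) = 23 × (1/2)^2.4138 ≈ 4.3162 μM.
Ratio ≈ 116.12 / 4.3162 ≈ 26.903.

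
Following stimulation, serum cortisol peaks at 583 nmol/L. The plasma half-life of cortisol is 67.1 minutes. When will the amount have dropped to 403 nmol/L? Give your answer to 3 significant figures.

Fraction remaining = 403/583 ≈ 0.69125.
n = log₂(583/403) = ln(1.4467)/ln 2 ≈ 0.53272 half-lives.
t = n × t½ = 0.53272 × 67.1 ≈ 35.745 minutes.

35.7 minutes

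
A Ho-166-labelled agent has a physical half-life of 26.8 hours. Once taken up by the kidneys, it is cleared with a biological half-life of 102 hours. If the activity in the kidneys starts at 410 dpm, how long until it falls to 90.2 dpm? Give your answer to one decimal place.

1/t_eff = 1/t_phys + 1/t_biol = 1/26.8 + 1/102 = 0.047117 per hour.
t_eff = 26.8 × 102 / (26.8 + 102) ≈ 21.224 hours.
n = log₂(410/90.2) ≈ 2.1844; t = 2.1844 × 21.224 ≈ 46.361 hours.

46.4 hours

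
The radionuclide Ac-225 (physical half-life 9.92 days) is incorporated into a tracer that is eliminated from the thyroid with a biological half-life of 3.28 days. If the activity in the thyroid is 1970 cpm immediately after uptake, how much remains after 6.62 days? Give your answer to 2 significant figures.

1/t_eff = 1/t_phys + 1/t_biol = 1/9.92 + 1/3.28 = 0.40568 per day.
t_eff = 9.92 × 3.28 / (9.92 + 3.28) ≈ 2.465 days.
Remaining = 1970 × (1/2)^(6.62/2.465) = 1970 × (1/2)^2.6856 ≈ 306.2 cpm.

310 cpm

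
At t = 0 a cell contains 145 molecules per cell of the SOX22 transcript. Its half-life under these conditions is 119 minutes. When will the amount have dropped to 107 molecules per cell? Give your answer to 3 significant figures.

Fraction remaining = 107/145 ≈ 0.73793.
n = log₂(145/107) = ln(1.3551)/ln 2 ≈ 0.43844 half-lives.
t = n × t½ = 0.43844 × 119 ≈ 52.175 minutes.

52.2 minutes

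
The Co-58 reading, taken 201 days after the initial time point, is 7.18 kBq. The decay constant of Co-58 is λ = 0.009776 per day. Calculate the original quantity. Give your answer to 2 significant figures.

t½ = ln 2 / λ = 0.69315 / 0.009776 ≈ 70.903 days.
Number of half-lives elapsed: n = 201/70.903 ≈ 2.8349.
A₀ = A × 2^n = 7.18 × 2^2.8349 = 7.18 × 7.1347 ≈ 51.227 kBq.

51 kBq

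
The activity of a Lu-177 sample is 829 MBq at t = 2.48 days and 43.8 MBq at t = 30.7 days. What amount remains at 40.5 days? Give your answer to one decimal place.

Over Δt = 30.7 − 2.48 = 28.22 days, the level fell by a factor of 829/43.8 ≈ 18.927.
n = log₂(18.927) ≈ 4.2424 half-lives, so t½ = 28.22/4.2424 ≈ 6.6519 days.
From t = 30.7 to t = 40.5: 43.8 × (1/2)^((40.5−30.7)/6.6519) ≈ 15.775 MBq.

15.8 MBq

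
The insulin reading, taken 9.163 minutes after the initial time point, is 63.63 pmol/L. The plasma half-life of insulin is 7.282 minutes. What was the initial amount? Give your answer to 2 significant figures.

150 pmol/L

Number of half-lives elapsed: n = 9.163/7.282 ≈ 1.2583.
A₀ = A × 2^n = 63.63 × 2^1.2583 = 63.63 × 2.3922 ≈ 152.21 pmol/L.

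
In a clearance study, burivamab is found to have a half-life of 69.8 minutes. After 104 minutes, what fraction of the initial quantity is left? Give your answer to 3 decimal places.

0.356

n = 104/69.8 ≈ 1.49 half-lives.
Fraction remaining = (1/2)^1.49 ≈ 0.35602.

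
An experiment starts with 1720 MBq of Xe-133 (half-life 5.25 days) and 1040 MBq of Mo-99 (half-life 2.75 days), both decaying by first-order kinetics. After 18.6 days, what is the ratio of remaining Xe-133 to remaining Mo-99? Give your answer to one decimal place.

15.4

Xe-133: 1720 × (1/2)^(18.6/5.25) = 1720 × (1/2)^3.5429 ≈ 147.58 MBq.
Mo-99: 1040 × (1/2)^(18.6/2.75) = 1040 × (1/2)^6.7636 ≈ 9.5714 MBq.
Ratio ≈ 147.58 / 9.5714 ≈ 15.419.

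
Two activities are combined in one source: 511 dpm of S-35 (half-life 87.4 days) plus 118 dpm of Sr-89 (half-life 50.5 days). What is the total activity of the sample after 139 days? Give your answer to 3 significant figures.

187 dpm

S-35: 511 × (1/2)^(139/87.4) = 511 × (1/2)^1.5904 ≈ 169.69 dpm.
Sr-89: 118 × (1/2)^(139/50.5) = 118 × (1/2)^2.7525 ≈ 17.511 dpm.
Total = 169.69 + 17.511 ≈ 187.2 dpm.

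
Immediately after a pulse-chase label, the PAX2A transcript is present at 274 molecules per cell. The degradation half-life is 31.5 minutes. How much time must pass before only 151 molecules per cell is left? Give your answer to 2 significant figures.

27 minutes

Fraction remaining = 151/274 ≈ 0.55109.
n = log₂(274/151) = ln(1.8146)/ln 2 ≈ 0.85963 half-lives.
t = n × t½ = 0.85963 × 31.5 ≈ 27.078 minutes.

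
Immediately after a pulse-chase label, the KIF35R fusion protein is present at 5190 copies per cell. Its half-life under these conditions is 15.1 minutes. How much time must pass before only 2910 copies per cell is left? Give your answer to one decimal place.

12.6 minutes

Fraction remaining = 2910/5190 ≈ 0.56069.
n = log₂(5190/2910) = ln(1.7835)/ln 2 ≈ 0.83472 half-lives.
t = n × t½ = 0.83472 × 15.1 ≈ 12.604 minutes.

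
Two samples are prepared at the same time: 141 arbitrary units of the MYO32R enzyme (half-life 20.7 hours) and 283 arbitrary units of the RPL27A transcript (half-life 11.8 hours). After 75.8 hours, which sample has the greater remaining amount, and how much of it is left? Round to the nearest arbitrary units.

MYO32R enzyme: 141 × (1/2)^3.6618 ≈ 11.14 arbitrary units.
RPL27A transcript: 283 × (1/2)^6.4237 ≈ 3.2965 arbitrary units.
MYO32R enzyme has more remaining, at ≈ 11.14 arbitrary units.

MYO32R enzyme, 11 arbitrary units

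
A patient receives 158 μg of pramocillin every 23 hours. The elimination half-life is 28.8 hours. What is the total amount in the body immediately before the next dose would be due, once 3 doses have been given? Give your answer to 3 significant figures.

173 μg

The 3 doses were given 69, 46, 23 hours ago.
Total = 158·(1/2)^(69/28.8) + 158·(1/2)^(46/28.8) + 158·(1/2)^(23/28.8)
      = 30.022 + 52.221 + 90.835 ≈ 173.08 μg.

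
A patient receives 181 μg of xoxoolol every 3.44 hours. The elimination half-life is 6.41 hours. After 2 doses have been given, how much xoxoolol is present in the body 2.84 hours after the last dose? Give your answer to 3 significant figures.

225 μg

The 2 doses were given 6.28, 2.84 hours ago.
Total = 181·(1/2)^(6.28/6.41) + 181·(1/2)^(2.84/6.41)
      = 91.781 + 133.14 ≈ 224.92 μg.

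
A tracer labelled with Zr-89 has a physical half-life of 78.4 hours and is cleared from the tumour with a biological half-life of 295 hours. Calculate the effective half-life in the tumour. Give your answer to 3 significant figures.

1/t_eff = 1/t_phys + 1/t_biol = 1/78.4 + 1/295 = 0.016145 per hour.
t_eff = 78.4 × 295 / (78.4 + 295) ≈ 61.939 hours.

61.9 hours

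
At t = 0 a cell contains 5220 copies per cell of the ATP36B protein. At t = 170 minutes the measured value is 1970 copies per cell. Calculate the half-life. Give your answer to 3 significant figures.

121 minutes

A/A₀ = 1970/5220 ≈ 0.37739.
n = log₂(2.6497) ≈ 1.4059 half-lives elapsed in 170 minutes.
t½ = 170/1.4059 ≈ 120.92 minutes.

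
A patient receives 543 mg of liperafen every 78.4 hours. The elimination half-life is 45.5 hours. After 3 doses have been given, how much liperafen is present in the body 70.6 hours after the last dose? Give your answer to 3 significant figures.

258 mg

The 3 doses were given 227.4, 149, 70.6 hours ago.
Total = 543·(1/2)^(227.4/45.5) + 543·(1/2)^(149/45.5) + 543·(1/2)^(70.6/45.5)
      = 16.995 + 56.106 + 185.23 ≈ 258.33 mg.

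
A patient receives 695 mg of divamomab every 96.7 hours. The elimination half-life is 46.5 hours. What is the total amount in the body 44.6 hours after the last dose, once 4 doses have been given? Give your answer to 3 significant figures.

The 4 doses were given 334.7, 238, 141.3, 44.6 hours ago.
Total = 695·(1/2)^(334.7/46.5) + 695·(1/2)^(238/46.5) + 695·(1/2)^(141.3/46.5) + 695·(1/2)^(44.6/46.5)
      = 4.7339 + 20.009 + 84.575 + 357.48 ≈ 466.8 mg.

467 mg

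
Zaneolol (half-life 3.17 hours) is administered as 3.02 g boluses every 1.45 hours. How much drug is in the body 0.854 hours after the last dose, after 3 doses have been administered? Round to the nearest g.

The 3 doses were given 3.754, 2.304, 0.854 hours ago.
Total = 3.02·(1/2)^(3.754/3.17) + 3.02·(1/2)^(2.304/3.17) + 3.02·(1/2)^(0.854/3.17)
      = 1.329 + 1.8248 + 2.5056 ≈ 5.6594 g.

6 g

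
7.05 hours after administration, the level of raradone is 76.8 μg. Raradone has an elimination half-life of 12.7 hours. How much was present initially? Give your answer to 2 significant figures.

Number of half-lives elapsed: n = 7.05/12.7 ≈ 0.55512.
A₀ = A × 2^n = 76.8 × 2^0.55512 = 76.8 × 1.4693 ≈ 112.84 μg.

110 μg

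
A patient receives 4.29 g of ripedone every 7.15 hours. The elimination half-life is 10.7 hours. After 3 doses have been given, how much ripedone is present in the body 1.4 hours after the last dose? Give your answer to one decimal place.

7.9 g

The 3 doses were given 15.7, 8.55, 1.4 hours ago.
Total = 4.29·(1/2)^(15.7/10.7) + 4.29·(1/2)^(8.55/10.7) + 4.29·(1/2)^(1.4/10.7)
      = 1.5515 + 2.4656 + 3.9181 ≈ 7.9351 g.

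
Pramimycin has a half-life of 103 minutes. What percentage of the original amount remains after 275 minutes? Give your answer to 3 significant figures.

15.7%

n = 275/103 ≈ 2.6699 half-lives.
Fraction remaining = (1/2)^2.6699 ≈ 0.15714, i.e. 15.714%.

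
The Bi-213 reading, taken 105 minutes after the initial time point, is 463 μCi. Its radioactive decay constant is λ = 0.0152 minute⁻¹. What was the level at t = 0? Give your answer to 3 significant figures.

2280 μCi

t½ = ln 2 / λ = 0.69315 / 0.0152 ≈ 45.602 minutes.
Number of half-lives elapsed: n = 105/45.602 ≈ 2.3025.
A₀ = A × 2^n = 463 × 2^2.3025 = 463 × 4.9333 ≈ 2284.1 μCi.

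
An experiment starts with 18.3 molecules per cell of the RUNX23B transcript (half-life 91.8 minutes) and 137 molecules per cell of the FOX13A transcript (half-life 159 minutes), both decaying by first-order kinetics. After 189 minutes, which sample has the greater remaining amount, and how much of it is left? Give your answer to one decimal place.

FOX13A transcript, 60.1 molecules per cell

RUNX23B transcript: 18.3 × (1/2)^2.0588 ≈ 4.3922 molecules per cell.
FOX13A transcript: 137 × (1/2)^1.1887 ≈ 60.102 molecules per cell.
FOX13A transcript has more remaining, at ≈ 60.102 molecules per cell.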